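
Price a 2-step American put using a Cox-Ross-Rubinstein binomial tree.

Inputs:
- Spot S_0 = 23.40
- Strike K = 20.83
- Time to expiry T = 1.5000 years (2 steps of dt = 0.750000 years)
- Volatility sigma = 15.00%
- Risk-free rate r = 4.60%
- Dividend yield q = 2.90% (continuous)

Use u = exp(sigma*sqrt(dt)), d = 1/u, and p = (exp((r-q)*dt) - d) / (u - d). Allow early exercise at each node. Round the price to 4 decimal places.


dt = T/N = 0.750000
u = exp(sigma*sqrt(dt)) = 1.138719; d = 1/u = 0.878180
p = (exp((r-q)*dt) - d) / (u - d) = 0.516820
Discount per step: exp(-r*dt) = 0.966088
Stock lattice S(k, i) with i counting down-moves:
  k=0: S(0,0) = 23.4000
  k=1: S(1,0) = 26.6460; S(1,1) = 20.5494
  k=2: S(2,0) = 30.3423; S(2,1) = 23.4000; S(2,2) = 18.0461
Terminal payoffs V(N, i) = max(K - S_T, 0):
  V(2,0) = 0.000000; V(2,1) = 0.000000; V(2,2) = 2.783922
Backward induction: V(k, i) = exp(-r*dt) * [p * V(k+1, i) + (1-p) * V(k+1, i+1)]; then take max(V_cont, immediate exercise) for American.
  V(1,0) = exp(-r*dt) * [p*0.000000 + (1-p)*0.000000] = 0.000000; exercise = 0.000000; V(1,0) = max -> 0.000000
  V(1,1) = exp(-r*dt) * [p*0.000000 + (1-p)*2.783922] = 1.299520; exercise = 0.280590; V(1,1) = max -> 1.299520
  V(0,0) = exp(-r*dt) * [p*0.000000 + (1-p)*1.299520] = 0.606609; exercise = 0.000000; V(0,0) = max -> 0.606609

Answer: Price = V(0,0) = 0.6066


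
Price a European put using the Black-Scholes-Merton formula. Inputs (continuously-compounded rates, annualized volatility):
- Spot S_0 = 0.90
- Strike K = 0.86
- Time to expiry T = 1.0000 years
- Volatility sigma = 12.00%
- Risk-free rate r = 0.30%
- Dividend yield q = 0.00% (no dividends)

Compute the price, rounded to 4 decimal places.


d1 = (ln(S/K) + (r - q + 0.5*sigma^2) * T) / (sigma * sqrt(T)) = 0.46385312
d2 = d1 - sigma * sqrt(T) = 0.34385312
exp(-rT) = 0.99700450; exp(-qT) = 1.00000000
P = K * exp(-rT) * N(-d2) - S_0 * exp(-qT) * N(-d1)
N(-d1) = 0.32137649; N(-d2) = 0.36547838
P = 0.8600 * 0.99700450 * 0.36547838 - 0.9000 * 1.00000000 * 0.32137649 = 0.0241

Answer: Price = 0.0241


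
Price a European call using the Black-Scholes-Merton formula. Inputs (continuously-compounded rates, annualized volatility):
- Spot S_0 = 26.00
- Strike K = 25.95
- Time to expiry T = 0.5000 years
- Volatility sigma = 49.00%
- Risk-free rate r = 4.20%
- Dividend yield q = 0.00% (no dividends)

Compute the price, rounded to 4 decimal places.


d1 = (ln(S/K) + (r - q + 0.5*sigma^2) * T) / (sigma * sqrt(T)) = 0.23940595
d2 = d1 - sigma * sqrt(T) = -0.10707638
exp(-rT) = 0.97921896; exp(-qT) = 1.00000000
C = S_0 * exp(-qT) * N(d1) - K * exp(-rT) * N(d2)
N(d1) = 0.59460459; N(d2) = 0.45736419
C = 26.0000 * 1.00000000 * 0.59460459 - 25.9500 * 0.97921896 * 0.45736419 = 3.8378

Answer: Price = 3.8378


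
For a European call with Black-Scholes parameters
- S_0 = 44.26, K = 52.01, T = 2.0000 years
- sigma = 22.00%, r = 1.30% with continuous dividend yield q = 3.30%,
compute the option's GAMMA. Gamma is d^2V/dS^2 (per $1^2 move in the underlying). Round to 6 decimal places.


d1 = -0.4916149391; d2 = -0.8027419228
phi(d1) = 0.3535320414; exp(-qT) = 0.9361308643; exp(-rT) = 0.9743350896
Gamma = exp(-qT) * phi(d1) / (S * sigma * sqrt(T)) = 0.9361308643 * 0.3535320414 / (44.2600 * 0.2200 * 1.4142135624) = 0.024033

Answer: Gamma = 0.024033


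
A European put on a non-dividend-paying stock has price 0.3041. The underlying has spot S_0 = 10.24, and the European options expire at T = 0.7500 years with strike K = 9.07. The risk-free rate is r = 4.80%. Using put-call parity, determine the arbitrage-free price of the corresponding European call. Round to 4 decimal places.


Put-call parity: C - P = S_0 * exp(-qT) - K * exp(-rT).
S_0 * exp(-qT) = 10.2400 * 1.00000000 = 10.24000000
K * exp(-rT) = 9.0700 * 0.96464029 = 8.74928746
C = P + S*exp(-qT) - K*exp(-rT)
C = 0.3041 + 10.24000000 - 8.74928746 = 1.7948

Answer: Call price = 1.7948


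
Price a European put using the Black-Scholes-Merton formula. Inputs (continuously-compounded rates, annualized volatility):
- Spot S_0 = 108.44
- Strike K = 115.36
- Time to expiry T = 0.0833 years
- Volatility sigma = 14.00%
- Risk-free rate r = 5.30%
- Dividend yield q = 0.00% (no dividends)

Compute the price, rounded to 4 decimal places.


Answer: Price = 6.5694

Derivation:
d1 = (ln(S/K) + (r - q + 0.5*sigma^2) * T) / (sigma * sqrt(T)) = -1.40149480
d2 = d1 - sigma * sqrt(T) = -1.44190124
exp(-rT) = 0.99559483; exp(-qT) = 1.00000000
P = K * exp(-rT) * N(-d2) - S_0 * exp(-qT) * N(-d1)
N(-d1) = 0.91946692; N(-d2) = 0.92533488
P = 115.3600 * 0.99559483 * 0.92533488 - 108.4400 * 1.00000000 * 0.91946692 = 6.5694


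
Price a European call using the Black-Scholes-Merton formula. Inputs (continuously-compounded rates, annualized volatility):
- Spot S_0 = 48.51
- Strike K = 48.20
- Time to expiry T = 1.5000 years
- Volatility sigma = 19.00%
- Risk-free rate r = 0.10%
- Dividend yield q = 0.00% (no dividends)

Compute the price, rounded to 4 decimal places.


Answer: Price = 4.6693

Derivation:
d1 = (ln(S/K) + (r - q + 0.5*sigma^2) * T) / (sigma * sqrt(T)) = 0.15034685
d2 = d1 - sigma * sqrt(T) = -0.08235468
exp(-rT) = 0.99850112; exp(-qT) = 1.00000000
C = S_0 * exp(-qT) * N(d1) - K * exp(-rT) * N(d2)
N(d1) = 0.55975451; N(d2) = 0.46718234
C = 48.5100 * 1.00000000 * 0.55975451 - 48.2000 * 0.99850112 * 0.46718234 = 4.6693


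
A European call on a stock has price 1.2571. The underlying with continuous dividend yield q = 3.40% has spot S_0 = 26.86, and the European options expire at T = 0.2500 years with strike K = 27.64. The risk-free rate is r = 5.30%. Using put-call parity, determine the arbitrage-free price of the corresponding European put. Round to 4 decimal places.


Put-call parity: C - P = S_0 * exp(-qT) - K * exp(-rT).
S_0 * exp(-qT) = 26.8600 * 0.99153602 = 26.63265757
K * exp(-rT) = 27.6400 * 0.98683739 = 27.27618559
P = C - S*exp(-qT) + K*exp(-rT)
P = 1.2571 - 26.63265757 + 27.27618559 = 1.9006

Answer: Put price = 1.9006


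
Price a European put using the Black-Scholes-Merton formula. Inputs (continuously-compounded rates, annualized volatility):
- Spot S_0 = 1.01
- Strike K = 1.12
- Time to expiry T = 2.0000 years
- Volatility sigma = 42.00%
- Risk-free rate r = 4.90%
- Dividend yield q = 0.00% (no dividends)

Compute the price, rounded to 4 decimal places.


Answer: Price = 0.2392

Derivation:
d1 = (ln(S/K) + (r - q + 0.5*sigma^2) * T) / (sigma * sqrt(T)) = 0.28792992
d2 = d1 - sigma * sqrt(T) = -0.30603978
exp(-rT) = 0.90664890; exp(-qT) = 1.00000000
P = K * exp(-rT) * N(-d2) - S_0 * exp(-qT) * N(-d1)
N(-d1) = 0.38670019; N(-d2) = 0.62021282
P = 1.1200 * 0.90664890 * 0.62021282 - 1.0100 * 1.00000000 * 0.38670019 = 0.2392


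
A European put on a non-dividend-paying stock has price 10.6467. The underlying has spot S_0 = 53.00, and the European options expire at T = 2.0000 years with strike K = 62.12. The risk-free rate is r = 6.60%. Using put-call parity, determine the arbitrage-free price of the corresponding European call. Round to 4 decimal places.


Answer: Call price = 9.2084

Derivation:
Put-call parity: C - P = S_0 * exp(-qT) - K * exp(-rT).
S_0 * exp(-qT) = 53.0000 * 1.00000000 = 53.00000000
K * exp(-rT) = 62.1200 * 0.87634100 = 54.43830261
C = P + S*exp(-qT) - K*exp(-rT)
C = 10.6467 + 53.00000000 - 54.43830261 = 9.2084


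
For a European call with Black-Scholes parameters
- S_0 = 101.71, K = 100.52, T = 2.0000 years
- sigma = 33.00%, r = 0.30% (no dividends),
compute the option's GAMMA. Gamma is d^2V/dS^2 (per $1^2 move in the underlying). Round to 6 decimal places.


Answer: Gamma = 0.008101

Derivation:
d1 = 0.2714195395; d2 = -0.1952709361
phi(d1) = 0.3845148703; exp(-qT) = 1.0000000000; exp(-rT) = 0.9940179641
Gamma = exp(-qT) * phi(d1) / (S * sigma * sqrt(T)) = 1.0000000000 * 0.3845148703 / (101.7100 * 0.3300 * 1.4142135624) = 0.008101


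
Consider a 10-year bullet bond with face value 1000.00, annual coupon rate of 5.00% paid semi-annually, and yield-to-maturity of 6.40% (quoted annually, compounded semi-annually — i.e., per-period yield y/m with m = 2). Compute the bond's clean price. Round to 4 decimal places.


Answer: Price = 897.7576

Derivation:
Coupon per period c = face * coupon_rate / m = 25.000000
Periods per year m = 2; per-period yield y/m = 0.032000
Number of cashflows N = 20
Cashflows (t years, CF_t, discount factor 1/(1+y/m)^(m*t), PV):
  t = 0.5000: CF_t = 25.000000, DF = 0.968992, PV = 24.224806
  t = 1.0000: CF_t = 25.000000, DF = 0.938946, PV = 23.473649
  t = 1.5000: CF_t = 25.000000, DF = 0.909831, PV = 22.745784
  t = 2.0000: CF_t = 25.000000, DF = 0.881620, PV = 22.040489
  t = 2.5000: CF_t = 25.000000, DF = 0.854283, PV = 21.357063
  t = 3.0000: CF_t = 25.000000, DF = 0.827793, PV = 20.694828
  t = 3.5000: CF_t = 25.000000, DF = 0.802125, PV = 20.053128
  t = 4.0000: CF_t = 25.000000, DF = 0.777253, PV = 19.431326
  t = 4.5000: CF_t = 25.000000, DF = 0.753152, PV = 18.828804
  t = 5.0000: CF_t = 25.000000, DF = 0.729799, PV = 18.244965
  t = 5.5000: CF_t = 25.000000, DF = 0.707169, PV = 17.679230
  t = 6.0000: CF_t = 25.000000, DF = 0.685241, PV = 17.131037
  t = 6.5000: CF_t = 25.000000, DF = 0.663994, PV = 16.599842
  t = 7.0000: CF_t = 25.000000, DF = 0.643405, PV = 16.085118
  t = 7.5000: CF_t = 25.000000, DF = 0.623454, PV = 15.586354
  t = 8.0000: CF_t = 25.000000, DF = 0.604122, PV = 15.103057
  t = 8.5000: CF_t = 25.000000, DF = 0.585390, PV = 14.634745
  t = 9.0000: CF_t = 25.000000, DF = 0.567238, PV = 14.180954
  t = 9.5000: CF_t = 25.000000, DF = 0.549649, PV = 13.741235
  t = 10.0000: CF_t = 1025.000000, DF = 0.532606, PV = 545.921149
Price P = sum_t PV_t = 897.757562


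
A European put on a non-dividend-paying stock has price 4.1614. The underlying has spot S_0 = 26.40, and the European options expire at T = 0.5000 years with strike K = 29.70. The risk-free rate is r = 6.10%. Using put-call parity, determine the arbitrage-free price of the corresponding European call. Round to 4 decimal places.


Put-call parity: C - P = S_0 * exp(-qT) - K * exp(-rT).
S_0 * exp(-qT) = 26.4000 * 1.00000000 = 26.40000000
K * exp(-rT) = 29.7000 * 0.96996043 = 28.80782483
C = P + S*exp(-qT) - K*exp(-rT)
C = 4.1614 + 26.40000000 - 28.80782483 = 1.7536

Answer: Call price = 1.7536


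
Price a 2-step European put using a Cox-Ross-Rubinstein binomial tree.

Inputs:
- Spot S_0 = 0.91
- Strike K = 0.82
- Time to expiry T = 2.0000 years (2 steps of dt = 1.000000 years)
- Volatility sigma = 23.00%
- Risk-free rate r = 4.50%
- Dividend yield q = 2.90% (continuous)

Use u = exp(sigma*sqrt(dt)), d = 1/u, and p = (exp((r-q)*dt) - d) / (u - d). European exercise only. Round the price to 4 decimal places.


Answer: Price = V(0,0) = 0.0613

Derivation:
dt = T/N = 1.000000
u = exp(sigma*sqrt(dt)) = 1.258600; d = 1/u = 0.794534
p = (exp((r-q)*dt) - d) / (u - d) = 0.477507
Discount per step: exp(-r*dt) = 0.955997
Stock lattice S(k, i) with i counting down-moves:
  k=0: S(0,0) = 0.9100
  k=1: S(1,0) = 1.1453; S(1,1) = 0.7230
  k=2: S(2,0) = 1.4415; S(2,1) = 0.9100; S(2,2) = 0.5745
Terminal payoffs V(N, i) = max(K - S_T, 0):
  V(2,0) = 0.000000; V(2,1) = 0.000000; V(2,2) = 0.245532
Backward induction: V(k, i) = exp(-r*dt) * [p * V(k+1, i) + (1-p) * V(k+1, i+1)].
  V(1,0) = exp(-r*dt) * [p*0.000000 + (1-p)*0.000000] = 0.000000
  V(1,1) = exp(-r*dt) * [p*0.000000 + (1-p)*0.245532] = 0.122644
  V(0,0) = exp(-r*dt) * [p*0.000000 + (1-p)*0.122644] = 0.061261


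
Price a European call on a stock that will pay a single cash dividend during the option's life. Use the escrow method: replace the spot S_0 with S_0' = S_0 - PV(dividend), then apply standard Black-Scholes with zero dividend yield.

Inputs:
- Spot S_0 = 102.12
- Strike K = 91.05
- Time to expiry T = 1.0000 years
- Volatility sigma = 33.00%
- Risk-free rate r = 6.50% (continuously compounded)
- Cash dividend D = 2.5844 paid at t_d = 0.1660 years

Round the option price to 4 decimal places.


PV(D) = D * exp(-r * t_d) = 2.5844 * 0.98926800 = 2.55666423
S_0' = S_0 - PV(D) = 102.1200 - 2.55666423 = 99.56333577
d1 = (ln(S_0'/K) + (r + sigma^2/2)*T) / (sigma*sqrt(T)) = 0.63283387
d2 = d1 - sigma*sqrt(T) = 0.30283387
exp(-rT) = 0.93706746
N(d1) = 0.73657893; N(d2) = 0.61899176
C = S_0' * N(d1) - K * exp(-rT) * N(d2) = 99.56333577 * 0.73657893 - 91.0500 * 0.93706746 * 0.61899176 = 20.5239

Answer: Price = 20.5239


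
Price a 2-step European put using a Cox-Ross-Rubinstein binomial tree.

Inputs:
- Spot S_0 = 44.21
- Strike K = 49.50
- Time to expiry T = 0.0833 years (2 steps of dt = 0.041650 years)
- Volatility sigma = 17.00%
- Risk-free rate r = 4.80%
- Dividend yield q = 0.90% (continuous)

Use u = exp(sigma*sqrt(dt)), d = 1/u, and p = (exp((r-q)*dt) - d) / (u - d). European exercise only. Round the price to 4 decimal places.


dt = T/N = 0.041650
u = exp(sigma*sqrt(dt)) = 1.035303; d = 1/u = 0.965901
p = (exp((r-q)*dt) - d) / (u - d) = 0.514751
Discount per step: exp(-r*dt) = 0.998003
Stock lattice S(k, i) with i counting down-moves:
  k=0: S(0,0) = 44.2100
  k=1: S(1,0) = 45.7707; S(1,1) = 42.7025
  k=2: S(2,0) = 47.3866; S(2,1) = 44.2100; S(2,2) = 41.2464
Terminal payoffs V(N, i) = max(K - S_T, 0):
  V(2,0) = 2.113407; V(2,1) = 5.290000; V(2,2) = 8.253648
Backward induction: V(k, i) = exp(-r*dt) * [p * V(k+1, i) + (1-p) * V(k+1, i+1)].
  V(1,0) = exp(-r*dt) * [p*2.113407 + (1-p)*5.290000] = 3.647546
  V(1,1) = exp(-r*dt) * [p*5.290000 + (1-p)*8.253648] = 6.714669
  V(0,0) = exp(-r*dt) * [p*3.647546 + (1-p)*6.714669] = 5.125606

Answer: Price = V(0,0) = 5.1256


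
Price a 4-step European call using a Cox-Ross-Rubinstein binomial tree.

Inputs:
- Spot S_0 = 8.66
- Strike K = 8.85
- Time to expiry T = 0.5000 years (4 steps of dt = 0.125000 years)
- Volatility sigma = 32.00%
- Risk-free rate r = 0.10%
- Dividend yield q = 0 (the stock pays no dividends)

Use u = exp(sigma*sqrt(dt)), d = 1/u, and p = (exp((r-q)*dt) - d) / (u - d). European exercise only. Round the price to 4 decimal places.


dt = T/N = 0.125000
u = exp(sigma*sqrt(dt)) = 1.119785; d = 1/u = 0.893028
p = (exp((r-q)*dt) - d) / (u - d) = 0.472297
Discount per step: exp(-r*dt) = 0.999875
Stock lattice S(k, i) with i counting down-moves:
  k=0: S(0,0) = 8.6600
  k=1: S(1,0) = 9.6973; S(1,1) = 7.7336
  k=2: S(2,0) = 10.8589; S(2,1) = 8.6600; S(2,2) = 6.9063
  k=3: S(3,0) = 12.1597; S(3,1) = 9.6973; S(3,2) = 7.7336; S(3,3) = 6.1676
  k=4: S(4,0) = 13.6162; S(4,1) = 10.8589; S(4,2) = 8.6600; S(4,3) = 6.9063; S(4,4) = 5.5078
Terminal payoffs V(N, i) = max(S_T - K, 0):
  V(4,0) = 4.766238; V(4,1) = 2.008942; V(4,2) = 0.000000; V(4,3) = 0.000000; V(4,4) = 0.000000
Backward induction: V(k, i) = exp(-r*dt) * [p * V(k+1, i) + (1-p) * V(k+1, i+1)].
  V(3,0) = exp(-r*dt) * [p*4.766238 + (1-p)*2.008942] = 3.310791
  V(3,1) = exp(-r*dt) * [p*2.008942 + (1-p)*0.000000] = 0.948699
  V(3,2) = exp(-r*dt) * [p*0.000000 + (1-p)*0.000000] = 0.000000
  V(3,3) = exp(-r*dt) * [p*0.000000 + (1-p)*0.000000] = 0.000000
  V(2,0) = exp(-r*dt) * [p*3.310791 + (1-p)*0.948699] = 2.064050
  V(2,1) = exp(-r*dt) * [p*0.948699 + (1-p)*0.000000] = 0.448012
  V(2,2) = exp(-r*dt) * [p*0.000000 + (1-p)*0.000000] = 0.000000
  V(1,0) = exp(-r*dt) * [p*2.064050 + (1-p)*0.448012] = 1.211111
  V(1,1) = exp(-r*dt) * [p*0.448012 + (1-p)*0.000000] = 0.211568
  V(0,0) = exp(-r*dt) * [p*1.211111 + (1-p)*0.211568] = 0.683564

Answer: Price = V(0,0) = 0.6836


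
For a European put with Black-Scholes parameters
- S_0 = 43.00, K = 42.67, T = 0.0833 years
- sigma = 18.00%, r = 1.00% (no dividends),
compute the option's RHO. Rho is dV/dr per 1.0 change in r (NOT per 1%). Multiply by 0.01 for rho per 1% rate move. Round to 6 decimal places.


Answer: Rho = -1.580328

Derivation:
d1 = 0.1903034318; d2 = 0.1383523009
phi(d1) = 0.3917833654; exp(-qT) = 1.0000000000; exp(-rT) = 0.9991673468
N(-d2) = 0.4449809964
Rho = -K*T*exp(-rT)*N(-d2) = -42.6700 * 0.0833 * 0.9991673468 * 0.4449809964 = -1.580328


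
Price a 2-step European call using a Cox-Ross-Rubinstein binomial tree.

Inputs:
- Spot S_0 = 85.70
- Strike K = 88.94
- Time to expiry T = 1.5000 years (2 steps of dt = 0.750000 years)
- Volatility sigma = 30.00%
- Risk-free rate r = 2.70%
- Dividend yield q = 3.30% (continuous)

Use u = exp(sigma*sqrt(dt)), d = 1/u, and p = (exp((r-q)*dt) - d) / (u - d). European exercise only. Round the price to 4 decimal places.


dt = T/N = 0.750000
u = exp(sigma*sqrt(dt)) = 1.296681; d = 1/u = 0.771200
p = (exp((r-q)*dt) - d) / (u - d) = 0.426867
Discount per step: exp(-r*dt) = 0.979954
Stock lattice S(k, i) with i counting down-moves:
  k=0: S(0,0) = 85.7000
  k=1: S(1,0) = 111.1255; S(1,1) = 66.0918
  k=2: S(2,0) = 144.0943; S(2,1) = 85.7000; S(2,2) = 50.9700
Terminal payoffs V(N, i) = max(S_T - K, 0):
  V(2,0) = 55.154318; V(2,1) = 0.000000; V(2,2) = 0.000000
Backward induction: V(k, i) = exp(-r*dt) * [p * V(k+1, i) + (1-p) * V(k+1, i+1)].
  V(1,0) = exp(-r*dt) * [p*55.154318 + (1-p)*0.000000] = 23.071577
  V(1,1) = exp(-r*dt) * [p*0.000000 + (1-p)*0.000000] = 0.000000
  V(0,0) = exp(-r*dt) * [p*23.071577 + (1-p)*0.000000] = 9.651061

Answer: Price = V(0,0) = 9.6511


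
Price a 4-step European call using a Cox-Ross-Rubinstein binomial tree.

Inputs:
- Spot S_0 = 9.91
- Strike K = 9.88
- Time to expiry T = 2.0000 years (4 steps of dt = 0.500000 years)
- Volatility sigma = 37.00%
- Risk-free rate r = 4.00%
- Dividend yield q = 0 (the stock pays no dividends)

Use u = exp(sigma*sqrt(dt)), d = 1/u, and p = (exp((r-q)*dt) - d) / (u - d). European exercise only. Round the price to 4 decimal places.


Answer: Price = V(0,0) = 2.2688

Derivation:
dt = T/N = 0.500000
u = exp(sigma*sqrt(dt)) = 1.299045; d = 1/u = 0.769796
p = (exp((r-q)*dt) - d) / (u - d) = 0.473133
Discount per step: exp(-r*dt) = 0.980199
Stock lattice S(k, i) with i counting down-moves:
  k=0: S(0,0) = 9.9100
  k=1: S(1,0) = 12.8735; S(1,1) = 7.6287
  k=2: S(2,0) = 16.7233; S(2,1) = 9.9100; S(2,2) = 5.8725
  k=3: S(3,0) = 21.7243; S(3,1) = 12.8735; S(3,2) = 7.6287; S(3,3) = 4.5207
  k=4: S(4,0) = 28.2209; S(4,1) = 16.7233; S(4,2) = 9.9100; S(4,3) = 5.8725; S(4,4) = 3.4800
Terminal payoffs V(N, i) = max(S_T - K, 0):
  V(4,0) = 18.340887; V(4,1) = 6.843307; V(4,2) = 0.030000; V(4,3) = 0.000000; V(4,4) = 0.000000
Backward induction: V(k, i) = exp(-r*dt) * [p * V(k+1, i) + (1-p) * V(k+1, i+1)].
  V(3,0) = exp(-r*dt) * [p*18.340887 + (1-p)*6.843307] = 12.039968
  V(3,1) = exp(-r*dt) * [p*6.843307 + (1-p)*0.030000] = 3.189175
  V(3,2) = exp(-r*dt) * [p*0.030000 + (1-p)*0.000000] = 0.013913
  V(3,3) = exp(-r*dt) * [p*0.000000 + (1-p)*0.000000] = 0.000000
  V(2,0) = exp(-r*dt) * [p*12.039968 + (1-p)*3.189175] = 7.230707
  V(2,1) = exp(-r*dt) * [p*3.189175 + (1-p)*0.013913] = 1.486211
  V(2,2) = exp(-r*dt) * [p*0.013913 + (1-p)*0.000000] = 0.006452
  V(1,0) = exp(-r*dt) * [p*7.230707 + (1-p)*1.486211] = 4.120874
  V(1,1) = exp(-r*dt) * [p*1.486211 + (1-p)*0.006452] = 0.692584
  V(0,0) = exp(-r*dt) * [p*4.120874 + (1-p)*0.692584] = 2.268789


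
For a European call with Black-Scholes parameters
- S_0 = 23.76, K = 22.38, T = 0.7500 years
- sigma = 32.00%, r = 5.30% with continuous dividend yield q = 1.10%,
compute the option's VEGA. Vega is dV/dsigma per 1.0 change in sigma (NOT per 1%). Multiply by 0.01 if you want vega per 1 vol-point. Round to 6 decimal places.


Answer: Vega = 7.296499

Derivation:
d1 = 0.4681437138; d2 = 0.1910155846
phi(d1) = 0.3575365081; exp(-qT) = 0.9917839379; exp(-rT) = 0.9610296665
Vega = S * exp(-qT) * phi(d1) * sqrt(T) = 23.7600 * 0.9917839379 * 0.3575365081 * 0.8660254038 = 7.296499


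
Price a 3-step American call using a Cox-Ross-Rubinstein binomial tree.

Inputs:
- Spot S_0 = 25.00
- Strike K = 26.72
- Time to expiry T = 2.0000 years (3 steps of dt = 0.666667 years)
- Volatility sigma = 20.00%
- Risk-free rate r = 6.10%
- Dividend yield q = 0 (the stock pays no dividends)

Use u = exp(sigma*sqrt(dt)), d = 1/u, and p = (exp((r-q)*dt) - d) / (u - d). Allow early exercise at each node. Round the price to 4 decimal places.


dt = T/N = 0.666667
u = exp(sigma*sqrt(dt)) = 1.177389; d = 1/u = 0.849337
p = (exp((r-q)*dt) - d) / (u - d) = 0.585785
Discount per step: exp(-r*dt) = 0.960149
Stock lattice S(k, i) with i counting down-moves:
  k=0: S(0,0) = 25.0000
  k=1: S(1,0) = 29.4347; S(1,1) = 21.2334
  k=2: S(2,0) = 34.6561; S(2,1) = 25.0000; S(2,2) = 18.0343
  k=3: S(3,0) = 40.8037; S(3,1) = 29.4347; S(3,2) = 21.2334; S(3,3) = 15.3172
Terminal payoffs V(N, i) = max(S_T - K, 0):
  V(3,0) = 14.083741; V(3,1) = 2.714726; V(3,2) = 0.000000; V(3,3) = 0.000000
Backward induction: V(k, i) = exp(-r*dt) * [p * V(k+1, i) + (1-p) * V(k+1, i+1)]; then take max(V_cont, immediate exercise) for American.
  V(2,0) = exp(-r*dt) * [p*14.083741 + (1-p)*2.714726] = 9.000940; exercise = 7.936124; V(2,0) = max -> 9.000940
  V(2,1) = exp(-r*dt) * [p*2.714726 + (1-p)*0.000000] = 1.526873; exercise = 0.000000; V(2,1) = max -> 1.526873
  V(2,2) = exp(-r*dt) * [p*0.000000 + (1-p)*0.000000] = 0.000000; exercise = 0.000000; V(2,2) = max -> 0.000000
  V(1,0) = exp(-r*dt) * [p*9.000940 + (1-p)*1.526873] = 5.669746; exercise = 2.714726; V(1,0) = max -> 5.669746
  V(1,1) = exp(-r*dt) * [p*1.526873 + (1-p)*0.000000] = 0.858775; exercise = 0.000000; V(1,1) = max -> 0.858775
  V(0,0) = exp(-r*dt) * [p*5.669746 + (1-p)*0.858775] = 3.530438; exercise = 0.000000; V(0,0) = max -> 3.530438

Answer: Price = V(0,0) = 3.5304


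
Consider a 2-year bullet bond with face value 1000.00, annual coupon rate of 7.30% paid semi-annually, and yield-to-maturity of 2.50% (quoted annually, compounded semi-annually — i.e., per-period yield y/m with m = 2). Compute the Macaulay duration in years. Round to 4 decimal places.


Coupon per period c = face * coupon_rate / m = 36.500000
Periods per year m = 2; per-period yield y/m = 0.012500
Number of cashflows N = 4
Cashflows (t years, CF_t, discount factor 1/(1+y/m)^(m*t), PV):
  t = 0.5000: CF_t = 36.500000, DF = 0.987654, PV = 36.049383
  t = 1.0000: CF_t = 36.500000, DF = 0.975461, PV = 35.604329
  t = 1.5000: CF_t = 36.500000, DF = 0.963418, PV = 35.164769
  t = 2.0000: CF_t = 1036.500000, DF = 0.951524, PV = 986.254911
Price P = sum_t PV_t = 1093.073392
Macaulay numerator sum_t t * PV_t:
  t * PV_t at t = 0.5000: 18.024691
  t * PV_t at t = 1.0000: 35.604329
  t * PV_t at t = 1.5000: 52.747153
  t * PV_t at t = 2.0000: 1972.509823
Macaulay duration D = (sum_t t * PV_t) / P = 2078.885996 / 1093.073392 = 1.901872

Answer: Macaulay duration = 1.9019 years


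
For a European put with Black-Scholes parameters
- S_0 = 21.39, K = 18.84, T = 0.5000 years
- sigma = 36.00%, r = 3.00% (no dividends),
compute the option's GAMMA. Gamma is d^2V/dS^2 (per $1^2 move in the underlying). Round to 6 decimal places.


d1 = 0.6848771273; d2 = 0.4303186860
phi(d1) = 0.3155409306; exp(-qT) = 1.0000000000; exp(-rT) = 0.9851119396
Gamma = exp(-qT) * phi(d1) / (S * sigma * sqrt(T)) = 1.0000000000 * 0.3155409306 / (21.3900 * 0.3600 * 0.7071067812) = 0.057951

Answer: Gamma = 0.057951


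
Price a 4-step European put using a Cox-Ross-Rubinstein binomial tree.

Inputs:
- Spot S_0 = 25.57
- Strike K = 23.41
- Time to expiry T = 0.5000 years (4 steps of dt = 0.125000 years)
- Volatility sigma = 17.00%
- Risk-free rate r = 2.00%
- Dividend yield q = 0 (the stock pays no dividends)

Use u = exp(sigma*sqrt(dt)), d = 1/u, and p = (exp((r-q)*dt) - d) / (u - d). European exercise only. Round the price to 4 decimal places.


Answer: Price = V(0,0) = 0.3731

Derivation:
dt = T/N = 0.125000
u = exp(sigma*sqrt(dt)) = 1.061947; d = 1/u = 0.941667
p = (exp((r-q)*dt) - d) / (u - d) = 0.505789
Discount per step: exp(-r*dt) = 0.997503
Stock lattice S(k, i) with i counting down-moves:
  k=0: S(0,0) = 25.5700
  k=1: S(1,0) = 27.1540; S(1,1) = 24.0784
  k=2: S(2,0) = 28.8361; S(2,1) = 25.5700; S(2,2) = 22.6738
  k=3: S(3,0) = 30.6224; S(3,1) = 27.1540; S(3,2) = 24.0784; S(3,3) = 21.3512
  k=4: S(4,0) = 32.5194; S(4,1) = 28.8361; S(4,2) = 25.5700; S(4,3) = 22.6738; S(4,4) = 20.1057
Terminal payoffs V(N, i) = max(K - S_T, 0):
  V(4,0) = 0.000000; V(4,1) = 0.000000; V(4,2) = 0.000000; V(4,3) = 0.736165; V(4,4) = 3.304297
Backward induction: V(k, i) = exp(-r*dt) * [p * V(k+1, i) + (1-p) * V(k+1, i+1)].
  V(3,0) = exp(-r*dt) * [p*0.000000 + (1-p)*0.000000] = 0.000000
  V(3,1) = exp(-r*dt) * [p*0.000000 + (1-p)*0.000000] = 0.000000
  V(3,2) = exp(-r*dt) * [p*0.000000 + (1-p)*0.736165] = 0.362912
  V(3,3) = exp(-r*dt) * [p*0.736165 + (1-p)*3.304297] = 2.000356
  V(2,0) = exp(-r*dt) * [p*0.000000 + (1-p)*0.000000] = 0.000000
  V(2,1) = exp(-r*dt) * [p*0.000000 + (1-p)*0.362912] = 0.178907
  V(2,2) = exp(-r*dt) * [p*0.362912 + (1-p)*2.000356] = 1.169228
  V(1,0) = exp(-r*dt) * [p*0.000000 + (1-p)*0.178907] = 0.088197
  V(1,1) = exp(-r*dt) * [p*0.178907 + (1-p)*1.169228] = 0.666666
  V(0,0) = exp(-r*dt) * [p*0.088197 + (1-p)*0.666666] = 0.373148


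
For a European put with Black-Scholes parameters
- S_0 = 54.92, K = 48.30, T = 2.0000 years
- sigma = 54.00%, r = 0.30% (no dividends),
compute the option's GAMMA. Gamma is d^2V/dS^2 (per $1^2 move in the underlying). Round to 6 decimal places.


Answer: Gamma = 0.008141

Derivation:
d1 = 0.5578889445; d2 = -0.2057863792
phi(d1) = 0.3414484475; exp(-qT) = 1.0000000000; exp(-rT) = 0.9940179641
Gamma = exp(-qT) * phi(d1) / (S * sigma * sqrt(T)) = 1.0000000000 * 0.3414484475 / (54.9200 * 0.5400 * 1.4142135624) = 0.008141


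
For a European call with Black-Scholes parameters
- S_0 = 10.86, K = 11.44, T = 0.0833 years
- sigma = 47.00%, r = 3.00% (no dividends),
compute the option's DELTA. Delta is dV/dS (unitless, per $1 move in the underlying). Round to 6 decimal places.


d1 = -0.2973102425; d2 = -0.4329604176
phi(d1) = 0.3816943111; exp(-qT) = 1.0000000000; exp(-rT) = 0.9975041199
N(d1) = 0.3831148313
Delta = exp(-qT) * N(d1) = 1.0000000000 * 0.3831148313 = 0.383115

Answer: Delta = 0.383115


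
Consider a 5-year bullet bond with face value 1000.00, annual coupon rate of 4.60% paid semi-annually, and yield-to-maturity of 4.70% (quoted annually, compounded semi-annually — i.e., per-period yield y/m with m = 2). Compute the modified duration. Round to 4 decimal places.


Answer: Modified duration = 4.4182

Derivation:
Coupon per period c = face * coupon_rate / m = 23.000000
Periods per year m = 2; per-period yield y/m = 0.023500
Number of cashflows N = 10
Cashflows (t years, CF_t, discount factor 1/(1+y/m)^(m*t), PV):
  t = 0.5000: CF_t = 23.000000, DF = 0.977040, PV = 22.471910
  t = 1.0000: CF_t = 23.000000, DF = 0.954606, PV = 21.955945
  t = 1.5000: CF_t = 23.000000, DF = 0.932688, PV = 21.451827
  t = 2.0000: CF_t = 23.000000, DF = 0.911273, PV = 20.959284
  t = 2.5000: CF_t = 23.000000, DF = 0.890350, PV = 20.478050
  t = 3.0000: CF_t = 23.000000, DF = 0.869907, PV = 20.007865
  t = 3.5000: CF_t = 23.000000, DF = 0.849934, PV = 19.548476
  t = 4.0000: CF_t = 23.000000, DF = 0.830419, PV = 19.099635
  t = 4.5000: CF_t = 23.000000, DF = 0.811352, PV = 18.661099
  t = 5.0000: CF_t = 1023.000000, DF = 0.792723, PV = 810.955762
Price P = sum_t PV_t = 995.589854
First compute Macaulay numerator sum_t t * PV_t:
  t * PV_t at t = 0.5000: 11.235955
  t * PV_t at t = 1.0000: 21.955945
  t * PV_t at t = 1.5000: 32.177741
  t * PV_t at t = 2.0000: 41.918569
  t * PV_t at t = 2.5000: 51.195125
  t * PV_t at t = 3.0000: 60.023596
  t * PV_t at t = 3.5000: 68.419666
  t * PV_t at t = 4.0000: 76.398539
  t * PV_t at t = 4.5000: 83.974945
  t * PV_t at t = 5.0000: 4054.778808
Macaulay duration D = 4502.078889 / 995.589854 = 4.522022
Modified duration = D / (1 + y/m) = 4.522022 / (1 + 0.023500) = 4.418194


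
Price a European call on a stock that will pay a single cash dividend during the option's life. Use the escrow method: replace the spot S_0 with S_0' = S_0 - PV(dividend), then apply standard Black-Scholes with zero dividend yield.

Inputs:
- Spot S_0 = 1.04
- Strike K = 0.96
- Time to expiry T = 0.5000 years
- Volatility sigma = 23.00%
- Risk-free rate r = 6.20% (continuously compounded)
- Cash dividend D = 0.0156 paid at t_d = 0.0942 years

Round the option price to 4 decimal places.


Answer: Price = 0.1210

Derivation:
PV(D) = D * exp(-r * t_d) = 0.0156 * 0.99417662 = 0.01550916
S_0' = S_0 - PV(D) = 1.0400 - 0.01550916 = 1.02449084
d1 = (ln(S_0'/K) + (r + sigma^2/2)*T) / (sigma*sqrt(T)) = 0.67170684
d2 = d1 - sigma*sqrt(T) = 0.50907228
exp(-rT) = 0.96947557
N(d1) = 0.74911483; N(d2) = 0.69464922
C = S_0' * N(d1) - K * exp(-rT) * N(d2) = 1.02449084 * 0.74911483 - 0.9600 * 0.96947557 * 0.69464922 = 0.1210


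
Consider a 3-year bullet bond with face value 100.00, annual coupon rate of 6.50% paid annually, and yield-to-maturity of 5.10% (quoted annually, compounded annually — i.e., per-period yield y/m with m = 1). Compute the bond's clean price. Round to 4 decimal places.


Answer: Price = 103.8054

Derivation:
Coupon per period c = face * coupon_rate / m = 6.500000
Periods per year m = 1; per-period yield y/m = 0.051000
Number of cashflows N = 3
Cashflows (t years, CF_t, discount factor 1/(1+y/m)^(m*t), PV):
  t = 1.0000: CF_t = 6.500000, DF = 0.951475, PV = 6.184586
  t = 2.0000: CF_t = 6.500000, DF = 0.905304, PV = 5.884478
  t = 3.0000: CF_t = 106.500000, DF = 0.861374, PV = 91.736351
Price P = sum_t PV_t = 103.805415


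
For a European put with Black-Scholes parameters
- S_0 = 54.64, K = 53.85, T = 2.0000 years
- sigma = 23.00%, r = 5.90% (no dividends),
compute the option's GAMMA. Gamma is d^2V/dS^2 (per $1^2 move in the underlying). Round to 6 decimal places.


Answer: Gamma = 0.019079

Derivation:
d1 = 0.5701857343; d2 = 0.2449166150
phi(d1) = 0.3390884067; exp(-qT) = 1.0000000000; exp(-rT) = 0.8886960526
Gamma = exp(-qT) * phi(d1) / (S * sigma * sqrt(T)) = 1.0000000000 * 0.3390884067 / (54.6400 * 0.2300 * 1.4142135624) = 0.019079


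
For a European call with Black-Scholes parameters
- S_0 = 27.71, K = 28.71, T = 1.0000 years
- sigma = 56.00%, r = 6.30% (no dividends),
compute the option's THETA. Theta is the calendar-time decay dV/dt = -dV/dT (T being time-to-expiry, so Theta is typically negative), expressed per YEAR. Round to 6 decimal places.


d1 = 0.3291926156; d2 = -0.2308073844
phi(d1) = 0.3779012268; exp(-qT) = 1.0000000000; exp(-rT) = 0.9389434737
Theta = -S*exp(-qT)*phi(d1)*sigma/(2*sqrt(T)) - r*K*exp(-rT)*N(d2) + q*S*exp(-qT)*N(d1)
N(d1) = 0.6289949480; N(d2) = 0.4087322221; sqrt(T) = 1.0000000000
Term 1 = -27.7100 * 1.0000000000 * 0.3779012268 * 0.5600 / (2 * 1.0000000000) = -2.9320600385
Term 2 = -0.0630 * 28.7100 * 0.9389434737 * 0.4087322221 = -0.6941479828
Term 3 = 0 (no dividend yield, q = 0)
Theta = -2.9320600385 + (-0.6941479828) + (0.0000000000) = -3.626208

Answer: Theta = -3.626208


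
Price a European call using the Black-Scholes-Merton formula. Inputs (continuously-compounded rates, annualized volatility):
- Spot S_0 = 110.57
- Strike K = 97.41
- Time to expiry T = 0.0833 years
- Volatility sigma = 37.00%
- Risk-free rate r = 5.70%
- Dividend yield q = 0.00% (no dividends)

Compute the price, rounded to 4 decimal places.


d1 = (ln(S/K) + (r - q + 0.5*sigma^2) * T) / (sigma * sqrt(T)) = 1.28450158
d2 = d1 - sigma * sqrt(T) = 1.17771315
exp(-rT) = 0.99526315; exp(-qT) = 1.00000000
C = S_0 * exp(-qT) * N(d1) - K * exp(-rT) * N(d2)
N(d1) = 0.90051675; N(d2) = 0.88054451
C = 110.5700 * 1.00000000 * 0.90051675 - 97.4100 * 0.99526315 * 0.88054451 = 14.2026

Answer: Price = 14.2026


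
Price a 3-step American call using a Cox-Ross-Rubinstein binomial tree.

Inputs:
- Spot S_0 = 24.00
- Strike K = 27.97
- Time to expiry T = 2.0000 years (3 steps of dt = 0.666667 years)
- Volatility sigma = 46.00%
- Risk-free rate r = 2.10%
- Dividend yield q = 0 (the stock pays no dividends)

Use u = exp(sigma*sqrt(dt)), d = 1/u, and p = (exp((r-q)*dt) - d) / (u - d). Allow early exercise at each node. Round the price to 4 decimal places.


dt = T/N = 0.666667
u = exp(sigma*sqrt(dt)) = 1.455848; d = 1/u = 0.686885
p = (exp((r-q)*dt) - d) / (u - d) = 0.425526
Discount per step: exp(-r*dt) = 0.986098
Stock lattice S(k, i) with i counting down-moves:
  k=0: S(0,0) = 24.0000
  k=1: S(1,0) = 34.9403; S(1,1) = 16.4852
  k=2: S(2,0) = 50.8678; S(2,1) = 24.0000; S(2,2) = 11.3235
  k=3: S(3,0) = 74.0558; S(3,1) = 34.9403; S(3,2) = 16.4852; S(3,3) = 7.7779
Terminal payoffs V(N, i) = max(S_T - K, 0):
  V(3,0) = 46.085818; V(3,1) = 6.970348; V(3,2) = 0.000000; V(3,3) = 0.000000
Backward induction: V(k, i) = exp(-r*dt) * [p * V(k+1, i) + (1-p) * V(k+1, i+1)]; then take max(V_cont, immediate exercise) for American.
  V(2,0) = exp(-r*dt) * [p*46.085818 + (1-p)*6.970348] = 23.286681; exercise = 22.897829; V(2,0) = max -> 23.286681
  V(2,1) = exp(-r*dt) * [p*6.970348 + (1-p)*0.000000] = 2.924827; exercise = 0.000000; V(2,1) = max -> 2.924827
  V(2,2) = exp(-r*dt) * [p*0.000000 + (1-p)*0.000000] = 0.000000; exercise = 0.000000; V(2,2) = max -> 0.000000
  V(1,0) = exp(-r*dt) * [p*23.286681 + (1-p)*2.924827] = 11.428200; exercise = 6.970348; V(1,0) = max -> 11.428200
  V(1,1) = exp(-r*dt) * [p*2.924827 + (1-p)*0.000000] = 1.227286; exercise = 0.000000; V(1,1) = max -> 1.227286
  V(0,0) = exp(-r*dt) * [p*11.428200 + (1-p)*1.227286] = 5.490628; exercise = 0.000000; V(0,0) = max -> 5.490628

Answer: Price = V(0,0) = 5.4906


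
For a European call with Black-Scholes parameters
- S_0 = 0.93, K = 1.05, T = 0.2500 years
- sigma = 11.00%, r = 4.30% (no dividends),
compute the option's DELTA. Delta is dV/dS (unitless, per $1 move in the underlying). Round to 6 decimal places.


d1 = -1.9836064910; d2 = -2.0386064910
phi(d1) = 0.0557830126; exp(-qT) = 1.0000000000; exp(-rT) = 0.9893075748
N(d1) = 0.0236498625
Delta = exp(-qT) * N(d1) = 1.0000000000 * 0.0236498625 = 0.023650

Answer: Delta = 0.023650


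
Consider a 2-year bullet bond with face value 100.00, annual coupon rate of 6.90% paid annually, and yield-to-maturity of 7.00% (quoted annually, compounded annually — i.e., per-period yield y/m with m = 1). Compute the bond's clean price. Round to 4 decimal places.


Coupon per period c = face * coupon_rate / m = 6.900000
Periods per year m = 1; per-period yield y/m = 0.070000
Number of cashflows N = 2
Cashflows (t years, CF_t, discount factor 1/(1+y/m)^(m*t), PV):
  t = 1.0000: CF_t = 6.900000, DF = 0.934579, PV = 6.448598
  t = 2.0000: CF_t = 106.900000, DF = 0.873439, PV = 93.370600
Price P = sum_t PV_t = 99.819198

Answer: Price = 99.8192


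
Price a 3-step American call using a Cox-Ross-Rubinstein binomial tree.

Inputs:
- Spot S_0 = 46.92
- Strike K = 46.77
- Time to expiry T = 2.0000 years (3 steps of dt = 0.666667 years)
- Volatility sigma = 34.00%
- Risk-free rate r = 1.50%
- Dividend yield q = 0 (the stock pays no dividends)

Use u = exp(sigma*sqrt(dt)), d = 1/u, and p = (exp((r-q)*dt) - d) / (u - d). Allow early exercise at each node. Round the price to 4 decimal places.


Answer: Price = V(0,0) = 10.2698

Derivation:
dt = T/N = 0.666667
u = exp(sigma*sqrt(dt)) = 1.319970; d = 1/u = 0.757593
p = (exp((r-q)*dt) - d) / (u - d) = 0.448911
Discount per step: exp(-r*dt) = 0.990050
Stock lattice S(k, i) with i counting down-moves:
  k=0: S(0,0) = 46.9200
  k=1: S(1,0) = 61.9330; S(1,1) = 35.5463
  k=2: S(2,0) = 81.7497; S(2,1) = 46.9200; S(2,2) = 26.9296
  k=3: S(3,0) = 107.9071; S(3,1) = 61.9330; S(3,2) = 35.5463; S(3,3) = 20.4017
Terminal payoffs V(N, i) = max(S_T - K, 0):
  V(3,0) = 61.137085; V(3,1) = 15.162982; V(3,2) = 0.000000; V(3,3) = 0.000000
Backward induction: V(k, i) = exp(-r*dt) * [p * V(k+1, i) + (1-p) * V(k+1, i+1)]; then take max(V_cont, immediate exercise) for American.
  V(2,0) = exp(-r*dt) * [p*61.137085 + (1-p)*15.162982] = 35.445033; exercise = 34.979664; V(2,0) = max -> 35.445033
  V(2,1) = exp(-r*dt) * [p*15.162982 + (1-p)*0.000000] = 6.739100; exercise = 0.150000; V(2,1) = max -> 6.739100
  V(2,2) = exp(-r*dt) * [p*0.000000 + (1-p)*0.000000] = 0.000000; exercise = 0.000000; V(2,2) = max -> 0.000000
  V(1,0) = exp(-r*dt) * [p*35.445033 + (1-p)*6.739100] = 19.430232; exercise = 15.162982; V(1,0) = max -> 19.430232
  V(1,1) = exp(-r*dt) * [p*6.739100 + (1-p)*0.000000] = 2.995154; exercise = 0.000000; V(1,1) = max -> 2.995154
  V(0,0) = exp(-r*dt) * [p*19.430232 + (1-p)*2.995154] = 10.269827; exercise = 0.150000; V(0,0) = max -> 10.269827


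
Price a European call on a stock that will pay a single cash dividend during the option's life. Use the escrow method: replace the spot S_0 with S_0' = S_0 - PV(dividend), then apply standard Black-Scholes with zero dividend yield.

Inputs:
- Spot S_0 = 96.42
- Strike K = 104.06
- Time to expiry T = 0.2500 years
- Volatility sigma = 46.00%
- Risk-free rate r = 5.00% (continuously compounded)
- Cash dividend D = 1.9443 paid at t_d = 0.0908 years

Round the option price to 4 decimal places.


Answer: Price = 5.4813

Derivation:
PV(D) = D * exp(-r * t_d) = 1.9443 * 0.99547029 = 1.93549289
S_0' = S_0 - PV(D) = 96.4200 - 1.93549289 = 94.48450711
d1 = (ln(S_0'/K) + (r + sigma^2/2)*T) / (sigma*sqrt(T)) = -0.25035557
d2 = d1 - sigma*sqrt(T) = -0.48035557
exp(-rT) = 0.98757780
N(d1) = 0.40115619; N(d2) = 0.31548729
C = S_0' * N(d1) - K * exp(-rT) * N(d2) = 94.48450711 * 0.40115619 - 104.0600 * 0.98757780 * 0.31548729 = 5.4813


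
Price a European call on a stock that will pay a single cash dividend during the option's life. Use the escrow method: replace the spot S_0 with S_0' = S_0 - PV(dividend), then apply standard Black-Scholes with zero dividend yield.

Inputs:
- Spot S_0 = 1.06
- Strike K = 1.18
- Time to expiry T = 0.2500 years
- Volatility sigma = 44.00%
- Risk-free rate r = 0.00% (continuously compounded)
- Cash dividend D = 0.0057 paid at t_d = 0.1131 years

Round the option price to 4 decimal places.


PV(D) = D * exp(-r * t_d) = 0.0057 * 1.00000000 = 0.00570000
S_0' = S_0 - PV(D) = 1.0600 - 0.00570000 = 1.05430000
d1 = (ln(S_0'/K) + (r + sigma^2/2)*T) / (sigma*sqrt(T)) = -0.40198818
d2 = d1 - sigma*sqrt(T) = -0.62198818
exp(-rT) = 1.00000000
N(d1) = 0.34384636; N(d2) = 0.26697482
C = S_0' * N(d1) - K * exp(-rT) * N(d2) = 1.05430000 * 0.34384636 - 1.1800 * 1.00000000 * 0.26697482 = 0.0475

Answer: Price = 0.0475


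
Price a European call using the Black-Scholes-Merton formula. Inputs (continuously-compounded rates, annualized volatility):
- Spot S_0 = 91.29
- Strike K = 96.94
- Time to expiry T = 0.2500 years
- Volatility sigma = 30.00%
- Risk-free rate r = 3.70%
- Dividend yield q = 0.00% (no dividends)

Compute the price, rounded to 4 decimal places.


Answer: Price = 3.5387

Derivation:
d1 = (ln(S/K) + (r - q + 0.5*sigma^2) * T) / (sigma * sqrt(T)) = -0.26367319
d2 = d1 - sigma * sqrt(T) = -0.41367319
exp(-rT) = 0.99079265; exp(-qT) = 1.00000000
C = S_0 * exp(-qT) * N(d1) - K * exp(-rT) * N(d2)
N(d1) = 0.39601588; N(d2) = 0.33955673
C = 91.2900 * 1.00000000 * 0.39601588 - 96.9400 * 0.99079265 * 0.33955673 = 3.5387


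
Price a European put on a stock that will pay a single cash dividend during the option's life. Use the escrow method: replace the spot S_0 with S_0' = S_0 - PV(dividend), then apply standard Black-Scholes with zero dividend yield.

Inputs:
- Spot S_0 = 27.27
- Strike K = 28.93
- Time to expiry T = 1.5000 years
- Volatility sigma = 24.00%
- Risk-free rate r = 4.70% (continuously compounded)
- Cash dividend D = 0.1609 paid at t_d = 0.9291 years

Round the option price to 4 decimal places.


PV(D) = D * exp(-r * t_d) = 0.1609 * 0.95727201 = 0.15402507
S_0' = S_0 - PV(D) = 27.2700 - 0.15402507 = 27.11597493
d1 = (ln(S_0'/K) + (r + sigma^2/2)*T) / (sigma*sqrt(T)) = 0.16651058
d2 = d1 - sigma*sqrt(T) = -0.12742818
exp(-rT) = 0.93192774
N(-d1) = 0.43387758; N(-d2) = 0.55069925
P = K * exp(-rT) * N(-d2) - S_0' * N(-d1) = 28.9300 * 0.93192774 * 0.55069925 - 27.11597493 * 0.43387758 = 3.0822

Answer: Price = 3.0822


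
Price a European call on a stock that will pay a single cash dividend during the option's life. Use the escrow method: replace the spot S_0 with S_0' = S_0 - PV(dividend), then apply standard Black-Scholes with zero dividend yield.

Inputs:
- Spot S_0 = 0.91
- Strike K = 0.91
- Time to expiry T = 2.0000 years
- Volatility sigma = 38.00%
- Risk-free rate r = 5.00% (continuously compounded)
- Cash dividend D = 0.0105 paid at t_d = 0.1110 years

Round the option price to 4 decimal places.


PV(D) = D * exp(-r * t_d) = 0.0105 * 0.99446537 = 0.01044189
S_0' = S_0 - PV(D) = 0.9100 - 0.01044189 = 0.89955811
d1 = (ln(S_0'/K) + (r + sigma^2/2)*T) / (sigma*sqrt(T)) = 0.43330584
d2 = d1 - sigma*sqrt(T) = -0.10409531
exp(-rT) = 0.90483742
N(d1) = 0.66760370; N(d2) = 0.45854685
C = S_0' * N(d1) - K * exp(-rT) * N(d2) = 0.89955811 * 0.66760370 - 0.9100 * 0.90483742 * 0.45854685 = 0.2230

Answer: Price = 0.2230
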